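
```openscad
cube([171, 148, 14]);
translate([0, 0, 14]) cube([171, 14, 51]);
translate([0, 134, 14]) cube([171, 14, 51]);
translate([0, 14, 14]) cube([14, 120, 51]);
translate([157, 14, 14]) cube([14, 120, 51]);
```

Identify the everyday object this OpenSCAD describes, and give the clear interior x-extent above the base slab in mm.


An open box. The internal width is 143 mm.

A 171×148 base slab with four walls standing on it — an open box. The base is 171 mm wide and the walls are 14 mm thick, so the internal width is 171 − 2 × 14 = 143 mm.


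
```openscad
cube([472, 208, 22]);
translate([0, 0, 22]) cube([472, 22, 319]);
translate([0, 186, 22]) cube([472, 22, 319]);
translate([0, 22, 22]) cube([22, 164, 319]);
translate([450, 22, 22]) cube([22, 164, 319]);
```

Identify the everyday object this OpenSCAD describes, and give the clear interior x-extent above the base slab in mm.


An open box. The internal width is 428 mm.

A 472×208 base slab with four walls standing on it — an open box. The base is 472 mm wide and the walls are 22 mm thick, so the internal width is 472 − 2 × 22 = 428 mm.


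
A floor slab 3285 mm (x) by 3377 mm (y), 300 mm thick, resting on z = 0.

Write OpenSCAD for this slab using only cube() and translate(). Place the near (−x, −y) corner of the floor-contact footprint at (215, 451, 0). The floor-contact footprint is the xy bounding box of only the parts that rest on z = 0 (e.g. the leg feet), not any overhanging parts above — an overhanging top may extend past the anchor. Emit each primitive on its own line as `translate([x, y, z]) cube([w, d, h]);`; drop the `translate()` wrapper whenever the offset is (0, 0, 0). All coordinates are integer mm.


translate([215, 451, 0]) cube([3285, 3377, 300]);


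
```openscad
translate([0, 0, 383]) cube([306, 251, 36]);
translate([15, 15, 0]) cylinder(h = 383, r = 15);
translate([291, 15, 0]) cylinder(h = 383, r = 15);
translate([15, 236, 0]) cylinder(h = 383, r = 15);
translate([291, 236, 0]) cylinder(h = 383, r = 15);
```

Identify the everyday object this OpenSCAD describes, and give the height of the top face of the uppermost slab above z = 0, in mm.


A stool. The seat height is 419 mm.

A 306×251×36 slab at z = 383 on four corner cylinders — a stool. The seat top is 383 + 36 = 419 mm.


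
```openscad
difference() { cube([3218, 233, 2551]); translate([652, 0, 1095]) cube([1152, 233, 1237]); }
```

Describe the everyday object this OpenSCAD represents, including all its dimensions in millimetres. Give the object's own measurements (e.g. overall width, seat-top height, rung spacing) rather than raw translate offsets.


A wall 3218 mm long (x), 233 mm thick (y), 2551 mm tall, with a rectangular window opening cut through it. The opening is 1152 mm wide and 1237 mm tall; its sill is at z = 1095 mm and its near (−x) edge is 652 mm from the wall's −x end. The opening passes through the full wall thickness.


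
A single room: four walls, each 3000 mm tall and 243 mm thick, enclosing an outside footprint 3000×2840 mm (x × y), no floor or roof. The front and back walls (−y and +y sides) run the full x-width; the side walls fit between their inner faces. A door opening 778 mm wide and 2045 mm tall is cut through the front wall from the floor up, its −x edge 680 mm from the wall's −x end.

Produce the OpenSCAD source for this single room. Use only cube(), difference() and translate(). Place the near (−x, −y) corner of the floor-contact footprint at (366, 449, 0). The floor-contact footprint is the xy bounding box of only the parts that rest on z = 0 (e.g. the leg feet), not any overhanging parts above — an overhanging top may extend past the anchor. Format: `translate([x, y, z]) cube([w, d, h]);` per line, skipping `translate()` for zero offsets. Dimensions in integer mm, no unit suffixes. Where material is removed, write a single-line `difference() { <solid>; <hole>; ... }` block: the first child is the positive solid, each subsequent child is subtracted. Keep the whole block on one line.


difference() { translate([366, 449, 0]) cube([3000, 243, 3000]); translate([1046, 449, 0]) cube([778, 243, 2045]); }
translate([366, 3046, 0]) cube([3000, 243, 3000]);
translate([366, 692, 0]) cube([243, 2354, 3000]);
translate([3123, 692, 0]) cube([243, 2354, 3000]);


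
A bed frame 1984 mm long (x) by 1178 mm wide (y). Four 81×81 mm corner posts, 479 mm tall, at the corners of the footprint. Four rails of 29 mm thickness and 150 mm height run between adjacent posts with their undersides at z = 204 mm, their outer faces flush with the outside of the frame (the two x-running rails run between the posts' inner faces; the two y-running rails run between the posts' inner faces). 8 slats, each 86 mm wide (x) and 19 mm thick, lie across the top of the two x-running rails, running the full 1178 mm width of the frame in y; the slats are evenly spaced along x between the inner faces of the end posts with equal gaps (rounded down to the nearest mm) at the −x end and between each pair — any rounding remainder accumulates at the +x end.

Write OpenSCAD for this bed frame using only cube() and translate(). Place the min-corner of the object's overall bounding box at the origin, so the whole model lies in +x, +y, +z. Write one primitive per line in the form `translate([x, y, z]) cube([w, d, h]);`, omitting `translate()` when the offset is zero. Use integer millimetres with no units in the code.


cube([81, 81, 479]);
translate([0, 1097, 0]) cube([81, 81, 479]);
translate([1903, 0, 0]) cube([81, 81, 479]);
translate([1903, 1097, 0]) cube([81, 81, 479]);
translate([81, 0, 204]) cube([1822, 29, 150]);
translate([81, 1149, 204]) cube([1822, 29, 150]);
translate([0, 81, 204]) cube([29, 1016, 150]);
translate([1955, 81, 204]) cube([29, 1016, 150]);
translate([207, 0, 354]) cube([86, 1178, 19]);
translate([419, 0, 354]) cube([86, 1178, 19]);
translate([631, 0, 354]) cube([86, 1178, 19]);
translate([843, 0, 354]) cube([86, 1178, 19]);
translate([1055, 0, 354]) cube([86, 1178, 19]);
translate([1267, 0, 354]) cube([86, 1178, 19]);
translate([1479, 0, 354]) cube([86, 1178, 19]);
translate([1691, 0, 354]) cube([86, 1178, 19]);


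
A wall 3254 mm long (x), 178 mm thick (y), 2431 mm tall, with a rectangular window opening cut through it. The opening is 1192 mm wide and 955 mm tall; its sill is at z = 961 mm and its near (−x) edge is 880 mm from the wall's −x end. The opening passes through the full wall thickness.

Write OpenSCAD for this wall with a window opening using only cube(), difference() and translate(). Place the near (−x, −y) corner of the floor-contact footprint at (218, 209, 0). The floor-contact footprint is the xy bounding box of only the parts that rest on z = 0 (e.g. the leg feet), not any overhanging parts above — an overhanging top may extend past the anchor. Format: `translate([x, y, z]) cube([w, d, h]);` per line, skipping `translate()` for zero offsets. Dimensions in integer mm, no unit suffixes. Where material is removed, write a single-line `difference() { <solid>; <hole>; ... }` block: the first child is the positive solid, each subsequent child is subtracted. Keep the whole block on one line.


difference() { translate([218, 209, 0]) cube([3254, 178, 2431]); translate([1098, 209, 961]) cube([1192, 178, 955]); }


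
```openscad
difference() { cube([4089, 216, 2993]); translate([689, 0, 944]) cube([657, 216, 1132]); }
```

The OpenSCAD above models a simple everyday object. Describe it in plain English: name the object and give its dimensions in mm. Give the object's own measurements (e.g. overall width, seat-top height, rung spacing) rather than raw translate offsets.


A wall 4089 mm long (x), 216 mm thick (y), 2993 mm tall, with a rectangular window opening cut through it. The opening is 657 mm wide and 1132 mm tall; its sill is at z = 944 mm and its near (−x) edge is 689 mm from the wall's −x end. The opening passes through the full wall thickness.


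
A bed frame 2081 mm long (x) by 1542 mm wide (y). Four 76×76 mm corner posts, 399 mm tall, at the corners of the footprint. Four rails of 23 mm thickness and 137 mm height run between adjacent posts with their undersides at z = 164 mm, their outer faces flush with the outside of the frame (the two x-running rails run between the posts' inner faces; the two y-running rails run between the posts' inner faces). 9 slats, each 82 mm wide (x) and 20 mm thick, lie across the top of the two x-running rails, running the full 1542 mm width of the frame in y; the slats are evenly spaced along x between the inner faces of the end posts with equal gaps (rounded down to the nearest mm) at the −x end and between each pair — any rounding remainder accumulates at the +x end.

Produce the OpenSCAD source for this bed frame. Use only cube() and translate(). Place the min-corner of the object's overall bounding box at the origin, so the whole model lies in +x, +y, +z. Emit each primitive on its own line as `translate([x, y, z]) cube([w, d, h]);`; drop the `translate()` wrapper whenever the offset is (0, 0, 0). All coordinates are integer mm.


cube([76, 76, 399]);
translate([0, 1466, 0]) cube([76, 76, 399]);
translate([2005, 0, 0]) cube([76, 76, 399]);
translate([2005, 1466, 0]) cube([76, 76, 399]);
translate([76, 0, 164]) cube([1929, 23, 137]);
translate([76, 1519, 164]) cube([1929, 23, 137]);
translate([0, 76, 164]) cube([23, 1390, 137]);
translate([2058, 76, 164]) cube([23, 1390, 137]);
translate([195, 0, 301]) cube([82, 1542, 20]);
translate([396, 0, 301]) cube([82, 1542, 20]);
translate([597, 0, 301]) cube([82, 1542, 20]);
translate([798, 0, 301]) cube([82, 1542, 20]);
translate([999, 0, 301]) cube([82, 1542, 20]);
translate([1200, 0, 301]) cube([82, 1542, 20]);
translate([1401, 0, 301]) cube([82, 1542, 20]);
translate([1602, 0, 301]) cube([82, 1542, 20]);
translate([1803, 0, 301]) cube([82, 1542, 20]);


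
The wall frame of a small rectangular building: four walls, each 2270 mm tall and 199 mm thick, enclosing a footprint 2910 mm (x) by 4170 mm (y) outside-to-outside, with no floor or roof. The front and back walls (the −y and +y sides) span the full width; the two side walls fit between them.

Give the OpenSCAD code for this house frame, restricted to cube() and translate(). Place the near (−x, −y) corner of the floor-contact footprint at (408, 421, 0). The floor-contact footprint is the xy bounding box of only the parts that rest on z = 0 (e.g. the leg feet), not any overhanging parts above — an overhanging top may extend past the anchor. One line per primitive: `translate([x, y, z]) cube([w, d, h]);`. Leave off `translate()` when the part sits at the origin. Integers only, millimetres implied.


translate([408, 421, 0]) cube([2910, 199, 2270]);
translate([408, 4392, 0]) cube([2910, 199, 2270]);
translate([408, 620, 0]) cube([199, 3772, 2270]);
translate([3119, 620, 0]) cube([199, 3772, 2270]);


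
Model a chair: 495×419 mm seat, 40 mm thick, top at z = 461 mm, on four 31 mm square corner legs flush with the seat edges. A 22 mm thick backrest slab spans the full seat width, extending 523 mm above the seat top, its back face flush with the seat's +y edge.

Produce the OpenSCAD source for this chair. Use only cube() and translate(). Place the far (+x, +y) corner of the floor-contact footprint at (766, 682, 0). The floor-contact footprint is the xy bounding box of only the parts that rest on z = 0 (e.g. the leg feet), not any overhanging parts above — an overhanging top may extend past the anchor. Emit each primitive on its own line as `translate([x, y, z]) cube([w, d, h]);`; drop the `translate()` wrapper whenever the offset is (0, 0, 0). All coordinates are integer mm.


translate([271, 263, 421]) cube([495, 419, 40]);
translate([271, 263, 0]) cube([31, 31, 421]);
translate([735, 263, 0]) cube([31, 31, 421]);
translate([271, 651, 0]) cube([31, 31, 421]);
translate([735, 651, 0]) cube([31, 31, 421]);
translate([271, 660, 461]) cube([495, 22, 523]);


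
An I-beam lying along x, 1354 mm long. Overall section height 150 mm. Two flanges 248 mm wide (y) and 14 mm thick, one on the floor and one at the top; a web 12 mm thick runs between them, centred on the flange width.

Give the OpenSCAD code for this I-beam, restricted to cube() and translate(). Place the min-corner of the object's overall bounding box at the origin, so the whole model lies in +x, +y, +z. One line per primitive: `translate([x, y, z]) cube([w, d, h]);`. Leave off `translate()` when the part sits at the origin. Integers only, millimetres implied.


cube([1354, 248, 14]);
translate([0, 118, 14]) cube([1354, 12, 122]);
translate([0, 0, 136]) cube([1354, 248, 14]);


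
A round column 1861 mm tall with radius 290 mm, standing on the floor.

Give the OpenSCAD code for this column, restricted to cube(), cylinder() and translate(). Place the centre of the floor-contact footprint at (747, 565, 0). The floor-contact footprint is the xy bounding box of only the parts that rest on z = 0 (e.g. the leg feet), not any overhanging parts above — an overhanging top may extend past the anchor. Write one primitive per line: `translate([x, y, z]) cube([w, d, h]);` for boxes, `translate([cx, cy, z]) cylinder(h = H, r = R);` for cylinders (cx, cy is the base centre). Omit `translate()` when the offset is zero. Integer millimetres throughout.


translate([747, 565, 0]) cylinder(h = 1861, r = 290);


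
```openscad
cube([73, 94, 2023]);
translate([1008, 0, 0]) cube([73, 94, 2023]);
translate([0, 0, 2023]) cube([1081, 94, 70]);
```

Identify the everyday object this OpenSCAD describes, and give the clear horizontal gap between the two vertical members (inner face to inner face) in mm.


A door frame. The clear opening width is 935 mm.

Two 2023 mm tall posts with a header on top — a door frame. The left jamb is 73 mm wide at x = 0; the right jamb starts at x = 1008. The clear opening is 1008 − 73 = 935 mm.


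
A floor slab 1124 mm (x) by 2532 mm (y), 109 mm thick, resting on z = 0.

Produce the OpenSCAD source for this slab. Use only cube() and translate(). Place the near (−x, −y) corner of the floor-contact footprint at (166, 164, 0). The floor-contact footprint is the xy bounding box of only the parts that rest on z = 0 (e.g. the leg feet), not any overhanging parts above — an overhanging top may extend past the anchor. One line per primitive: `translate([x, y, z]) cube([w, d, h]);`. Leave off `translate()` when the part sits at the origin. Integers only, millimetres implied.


translate([166, 164, 0]) cube([1124, 2532, 109]);


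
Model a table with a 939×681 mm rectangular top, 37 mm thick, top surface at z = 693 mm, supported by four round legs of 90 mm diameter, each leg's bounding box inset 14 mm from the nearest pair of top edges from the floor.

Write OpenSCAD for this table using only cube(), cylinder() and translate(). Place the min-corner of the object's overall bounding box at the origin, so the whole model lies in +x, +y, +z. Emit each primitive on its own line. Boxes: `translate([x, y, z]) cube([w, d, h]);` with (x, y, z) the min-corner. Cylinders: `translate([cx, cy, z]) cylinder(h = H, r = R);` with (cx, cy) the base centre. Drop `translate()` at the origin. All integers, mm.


translate([0, 0, 656]) cube([939, 681, 37]);
translate([59, 59, 0]) cylinder(h = 656, r = 45);
translate([880, 59, 0]) cylinder(h = 656, r = 45);
translate([59, 622, 0]) cylinder(h = 656, r = 45);
translate([880, 622, 0]) cylinder(h = 656, r = 45);


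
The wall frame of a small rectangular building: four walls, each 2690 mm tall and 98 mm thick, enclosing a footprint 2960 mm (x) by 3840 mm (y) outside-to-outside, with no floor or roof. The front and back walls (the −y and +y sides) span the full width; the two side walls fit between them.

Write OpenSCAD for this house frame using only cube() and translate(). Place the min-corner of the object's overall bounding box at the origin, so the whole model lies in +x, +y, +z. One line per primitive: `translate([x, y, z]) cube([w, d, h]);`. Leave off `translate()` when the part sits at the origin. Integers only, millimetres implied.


cube([2960, 98, 2690]);
translate([0, 3742, 0]) cube([2960, 98, 2690]);
translate([0, 98, 0]) cube([98, 3644, 2690]);
translate([2862, 98, 0]) cube([98, 3644, 2690]);


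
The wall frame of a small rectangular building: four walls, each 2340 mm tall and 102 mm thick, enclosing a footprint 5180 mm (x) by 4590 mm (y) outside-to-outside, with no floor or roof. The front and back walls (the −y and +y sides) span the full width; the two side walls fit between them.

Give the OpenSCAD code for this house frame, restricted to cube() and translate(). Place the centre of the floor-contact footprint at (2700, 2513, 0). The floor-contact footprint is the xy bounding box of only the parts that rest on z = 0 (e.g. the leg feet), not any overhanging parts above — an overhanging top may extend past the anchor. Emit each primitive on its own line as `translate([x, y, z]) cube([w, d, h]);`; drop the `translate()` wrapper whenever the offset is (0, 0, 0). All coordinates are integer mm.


translate([110, 218, 0]) cube([5180, 102, 2340]);
translate([110, 4706, 0]) cube([5180, 102, 2340]);
translate([110, 320, 0]) cube([102, 4386, 2340]);
translate([5188, 320, 0]) cube([102, 4386, 2340]);


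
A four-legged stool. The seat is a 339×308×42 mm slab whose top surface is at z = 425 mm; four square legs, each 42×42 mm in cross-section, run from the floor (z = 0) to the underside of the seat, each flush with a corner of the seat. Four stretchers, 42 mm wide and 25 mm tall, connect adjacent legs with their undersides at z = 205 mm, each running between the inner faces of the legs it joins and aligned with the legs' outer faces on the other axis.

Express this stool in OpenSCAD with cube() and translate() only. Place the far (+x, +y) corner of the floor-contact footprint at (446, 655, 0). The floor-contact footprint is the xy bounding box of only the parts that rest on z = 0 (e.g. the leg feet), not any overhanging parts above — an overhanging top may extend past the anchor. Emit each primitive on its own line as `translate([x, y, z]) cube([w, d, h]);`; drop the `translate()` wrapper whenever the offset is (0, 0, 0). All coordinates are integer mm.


translate([107, 347, 383]) cube([339, 308, 42]);
translate([107, 347, 0]) cube([42, 42, 383]);
translate([404, 347, 0]) cube([42, 42, 383]);
translate([107, 613, 0]) cube([42, 42, 383]);
translate([404, 613, 0]) cube([42, 42, 383]);
translate([149, 347, 205]) cube([255, 42, 25]);
translate([149, 613, 205]) cube([255, 42, 25]);
translate([107, 389, 205]) cube([42, 224, 25]);
translate([404, 389, 205]) cube([42, 224, 25]);


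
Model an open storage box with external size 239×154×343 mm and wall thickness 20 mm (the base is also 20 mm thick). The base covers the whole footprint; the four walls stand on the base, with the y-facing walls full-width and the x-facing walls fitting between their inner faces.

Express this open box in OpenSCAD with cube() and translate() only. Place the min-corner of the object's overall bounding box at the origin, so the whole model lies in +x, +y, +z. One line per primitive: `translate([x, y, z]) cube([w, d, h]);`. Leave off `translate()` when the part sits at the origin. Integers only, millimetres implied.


cube([239, 154, 20]);
translate([0, 0, 20]) cube([239, 20, 323]);
translate([0, 134, 20]) cube([239, 20, 323]);
translate([0, 20, 20]) cube([20, 114, 323]);
translate([219, 20, 20]) cube([20, 114, 323]);


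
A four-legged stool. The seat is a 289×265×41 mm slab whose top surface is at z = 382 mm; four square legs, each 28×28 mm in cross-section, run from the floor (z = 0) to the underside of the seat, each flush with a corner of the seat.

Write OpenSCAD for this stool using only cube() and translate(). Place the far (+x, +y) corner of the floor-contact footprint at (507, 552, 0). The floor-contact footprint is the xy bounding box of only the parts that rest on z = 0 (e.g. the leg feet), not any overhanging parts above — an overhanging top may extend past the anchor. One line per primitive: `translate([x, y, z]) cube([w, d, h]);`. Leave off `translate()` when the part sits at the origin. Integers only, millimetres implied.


translate([218, 287, 341]) cube([289, 265, 41]);
translate([218, 287, 0]) cube([28, 28, 341]);
translate([479, 287, 0]) cube([28, 28, 341]);
translate([218, 524, 0]) cube([28, 28, 341]);
translate([479, 524, 0]) cube([28, 28, 341]);


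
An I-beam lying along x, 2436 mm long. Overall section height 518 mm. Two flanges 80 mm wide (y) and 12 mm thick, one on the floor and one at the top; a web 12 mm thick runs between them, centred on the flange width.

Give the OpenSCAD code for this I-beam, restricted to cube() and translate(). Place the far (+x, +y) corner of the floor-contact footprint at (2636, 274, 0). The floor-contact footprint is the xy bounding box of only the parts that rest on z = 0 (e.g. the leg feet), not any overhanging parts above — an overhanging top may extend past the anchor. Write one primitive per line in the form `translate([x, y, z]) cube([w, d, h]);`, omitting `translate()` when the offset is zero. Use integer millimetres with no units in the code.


translate([200, 194, 0]) cube([2436, 80, 12]);
translate([200, 228, 12]) cube([2436, 12, 494]);
translate([200, 194, 506]) cube([2436, 80, 12]);


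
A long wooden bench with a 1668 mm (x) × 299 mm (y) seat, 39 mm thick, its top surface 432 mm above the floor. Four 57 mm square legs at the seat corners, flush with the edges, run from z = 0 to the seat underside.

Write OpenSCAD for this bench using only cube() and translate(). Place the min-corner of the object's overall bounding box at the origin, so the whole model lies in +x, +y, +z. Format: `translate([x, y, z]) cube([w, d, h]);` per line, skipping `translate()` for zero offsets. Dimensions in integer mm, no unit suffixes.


// leg_h = 432 − 39 = 393
translate([0, 0, 393]) cube([1668, 299, 39]);
cube([57, 57, 393]);
translate([0, 242, 0]) cube([57, 57, 393]);
translate([1611, 0, 0]) cube([57, 57, 393]);
translate([1611, 242, 0]) cube([57, 57, 393]);


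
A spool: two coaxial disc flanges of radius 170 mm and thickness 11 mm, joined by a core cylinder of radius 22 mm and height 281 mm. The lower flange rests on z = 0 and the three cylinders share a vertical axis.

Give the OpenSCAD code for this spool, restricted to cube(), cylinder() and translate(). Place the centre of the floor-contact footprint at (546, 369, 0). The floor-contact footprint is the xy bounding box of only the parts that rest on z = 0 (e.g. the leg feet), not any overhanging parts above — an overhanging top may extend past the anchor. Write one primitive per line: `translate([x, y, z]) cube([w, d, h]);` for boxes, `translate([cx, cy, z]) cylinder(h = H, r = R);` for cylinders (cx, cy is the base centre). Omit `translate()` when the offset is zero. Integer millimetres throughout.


translate([546, 369, 0]) cylinder(h = 11, r = 170);
translate([546, 369, 11]) cylinder(h = 281, r = 22);
translate([546, 369, 292]) cylinder(h = 11, r = 170);


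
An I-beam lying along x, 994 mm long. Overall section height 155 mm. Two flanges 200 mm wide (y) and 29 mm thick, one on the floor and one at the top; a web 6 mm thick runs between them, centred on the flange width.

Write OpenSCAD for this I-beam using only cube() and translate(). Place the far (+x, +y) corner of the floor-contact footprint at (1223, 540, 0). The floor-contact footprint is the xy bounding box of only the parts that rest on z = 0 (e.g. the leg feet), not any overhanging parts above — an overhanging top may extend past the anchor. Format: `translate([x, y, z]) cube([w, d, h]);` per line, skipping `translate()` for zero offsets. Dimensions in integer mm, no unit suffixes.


translate([229, 340, 0]) cube([994, 200, 29]);
translate([229, 437, 29]) cube([994, 6, 97]);
translate([229, 340, 126]) cube([994, 200, 29]);


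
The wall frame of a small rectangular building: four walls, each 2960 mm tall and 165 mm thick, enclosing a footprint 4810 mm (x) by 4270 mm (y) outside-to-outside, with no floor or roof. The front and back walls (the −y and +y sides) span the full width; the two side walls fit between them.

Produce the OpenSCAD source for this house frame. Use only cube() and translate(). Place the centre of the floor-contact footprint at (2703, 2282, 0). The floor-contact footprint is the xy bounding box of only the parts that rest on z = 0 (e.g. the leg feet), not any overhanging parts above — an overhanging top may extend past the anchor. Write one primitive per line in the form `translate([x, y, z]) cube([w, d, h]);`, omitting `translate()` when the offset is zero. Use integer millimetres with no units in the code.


translate([298, 147, 0]) cube([4810, 165, 2960]);
translate([298, 4252, 0]) cube([4810, 165, 2960]);
translate([298, 312, 0]) cube([165, 3940, 2960]);
translate([4943, 312, 0]) cube([165, 3940, 2960]);


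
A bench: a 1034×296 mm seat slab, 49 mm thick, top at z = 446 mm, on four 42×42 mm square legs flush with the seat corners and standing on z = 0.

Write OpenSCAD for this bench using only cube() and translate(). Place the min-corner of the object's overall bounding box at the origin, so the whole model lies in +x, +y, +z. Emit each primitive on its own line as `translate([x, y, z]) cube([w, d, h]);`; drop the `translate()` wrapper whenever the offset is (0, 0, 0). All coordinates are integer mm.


translate([0, 0, 397]) cube([1034, 296, 49]);
cube([42, 42, 397]);
translate([0, 254, 0]) cube([42, 42, 397]);
translate([992, 0, 0]) cube([42, 42, 397]);
translate([992, 254, 0]) cube([42, 42, 397]);


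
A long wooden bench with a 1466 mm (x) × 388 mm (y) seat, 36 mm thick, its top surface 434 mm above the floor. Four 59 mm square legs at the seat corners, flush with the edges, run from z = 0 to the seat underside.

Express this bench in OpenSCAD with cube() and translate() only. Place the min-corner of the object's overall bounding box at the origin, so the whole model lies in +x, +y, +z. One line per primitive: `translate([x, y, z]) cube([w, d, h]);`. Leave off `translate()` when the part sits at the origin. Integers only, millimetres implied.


// leg_h = 434 − 36 = 398
translate([0, 0, 398]) cube([1466, 388, 36]);
cube([59, 59, 398]);
translate([0, 329, 0]) cube([59, 59, 398]);
translate([1407, 0, 0]) cube([59, 59, 398]);
translate([1407, 329, 0]) cube([59, 59, 398]);


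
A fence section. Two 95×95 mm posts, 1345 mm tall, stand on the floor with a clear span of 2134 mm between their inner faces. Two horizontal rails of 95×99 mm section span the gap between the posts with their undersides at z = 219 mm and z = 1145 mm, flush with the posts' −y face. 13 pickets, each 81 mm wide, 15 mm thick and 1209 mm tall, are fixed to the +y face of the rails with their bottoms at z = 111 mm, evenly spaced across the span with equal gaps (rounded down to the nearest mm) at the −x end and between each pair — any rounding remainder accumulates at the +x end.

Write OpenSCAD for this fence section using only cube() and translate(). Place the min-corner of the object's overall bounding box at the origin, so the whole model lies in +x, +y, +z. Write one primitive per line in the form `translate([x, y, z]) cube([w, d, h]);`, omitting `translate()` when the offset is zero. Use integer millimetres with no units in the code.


cube([95, 95, 1345]);
translate([2229, 0, 0]) cube([95, 95, 1345]);
translate([95, 0, 219]) cube([2134, 95, 99]);
translate([95, 0, 1145]) cube([2134, 95, 99]);
translate([172, 95, 111]) cube([81, 15, 1209]);
translate([330, 95, 111]) cube([81, 15, 1209]);
translate([488, 95, 111]) cube([81, 15, 1209]);
translate([646, 95, 111]) cube([81, 15, 1209]);
translate([804, 95, 111]) cube([81, 15, 1209]);
translate([962, 95, 111]) cube([81, 15, 1209]);
translate([1120, 95, 111]) cube([81, 15, 1209]);
translate([1278, 95, 111]) cube([81, 15, 1209]);
translate([1436, 95, 111]) cube([81, 15, 1209]);
translate([1594, 95, 111]) cube([81, 15, 1209]);
translate([1752, 95, 111]) cube([81, 15, 1209]);
translate([1910, 95, 111]) cube([81, 15, 1209]);
translate([2068, 95, 111]) cube([81, 15, 1209]);


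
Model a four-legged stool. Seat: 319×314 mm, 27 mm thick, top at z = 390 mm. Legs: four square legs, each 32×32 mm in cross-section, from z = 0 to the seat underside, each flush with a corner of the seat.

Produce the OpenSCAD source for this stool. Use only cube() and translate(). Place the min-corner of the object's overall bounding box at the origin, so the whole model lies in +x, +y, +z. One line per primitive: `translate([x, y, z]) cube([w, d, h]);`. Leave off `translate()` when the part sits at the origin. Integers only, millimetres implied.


translate([0, 0, 363]) cube([319, 314, 27]);
cube([32, 32, 363]);
translate([287, 0, 0]) cube([32, 32, 363]);
translate([0, 282, 0]) cube([32, 32, 363]);
translate([287, 282, 0]) cube([32, 32, 363]);


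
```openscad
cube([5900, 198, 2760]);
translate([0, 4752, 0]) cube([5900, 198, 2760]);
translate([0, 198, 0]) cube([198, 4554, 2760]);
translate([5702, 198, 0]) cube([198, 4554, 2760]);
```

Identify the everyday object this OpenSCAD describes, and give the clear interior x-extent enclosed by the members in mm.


A house (or room) frame. The interior width is 5504 mm.

Four 2760 mm walls enclosing a rectangle with no floor or roof — a room or house frame. Outside width is 5900 mm and wall thickness is 198 mm, so the interior width is 5900 − 2 × 198 = 5504 mm.


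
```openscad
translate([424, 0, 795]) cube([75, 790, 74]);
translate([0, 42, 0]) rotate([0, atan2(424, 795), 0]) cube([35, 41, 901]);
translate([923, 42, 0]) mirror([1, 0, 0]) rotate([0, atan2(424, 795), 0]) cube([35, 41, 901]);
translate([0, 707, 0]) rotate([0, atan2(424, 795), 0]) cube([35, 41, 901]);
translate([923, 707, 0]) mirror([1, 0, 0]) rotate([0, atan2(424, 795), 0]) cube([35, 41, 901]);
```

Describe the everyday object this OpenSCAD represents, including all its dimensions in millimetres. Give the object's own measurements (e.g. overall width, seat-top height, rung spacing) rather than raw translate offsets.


A sawhorse. A 75×790×74 mm beam (x, y, z) sits on two A-frame leg pairs. Each pair is two raked legs of 35×41 mm section (41 mm along y) splaying symmetrically in x. Each leg rises 795 mm vertically over 424 mm of horizontal reach and is 901 mm long along its own axis. Every leg's outer bottom edge rests on the floor and its outer top edge meets a bottom edge of the beam — the left legs (tilting toward +x) meet the beam's −x bottom edge, the right legs (their mirror images, tilting toward −x) meet its +x bottom edge — so the leg tops tuck under the beam, the beam's underside is 795 mm above the floor, and the feet are 923 mm apart outside-to-outside with the beam centred between them. The two leg pairs are set in 42 mm from either end of the beam.


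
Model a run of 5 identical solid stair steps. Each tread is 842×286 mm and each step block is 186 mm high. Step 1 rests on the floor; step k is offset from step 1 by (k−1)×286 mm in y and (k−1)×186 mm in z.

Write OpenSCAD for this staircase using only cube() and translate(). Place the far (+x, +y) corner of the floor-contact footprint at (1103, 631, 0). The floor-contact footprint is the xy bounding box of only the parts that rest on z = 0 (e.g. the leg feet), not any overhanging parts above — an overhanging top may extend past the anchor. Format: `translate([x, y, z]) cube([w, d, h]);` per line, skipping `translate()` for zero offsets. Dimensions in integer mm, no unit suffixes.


translate([261, 345, 0]) cube([842, 286, 186]);
translate([261, 631, 186]) cube([842, 286, 186]);
translate([261, 917, 372]) cube([842, 286, 186]);
translate([261, 1203, 558]) cube([842, 286, 186]);
translate([261, 1489, 744]) cube([842, 286, 186]);


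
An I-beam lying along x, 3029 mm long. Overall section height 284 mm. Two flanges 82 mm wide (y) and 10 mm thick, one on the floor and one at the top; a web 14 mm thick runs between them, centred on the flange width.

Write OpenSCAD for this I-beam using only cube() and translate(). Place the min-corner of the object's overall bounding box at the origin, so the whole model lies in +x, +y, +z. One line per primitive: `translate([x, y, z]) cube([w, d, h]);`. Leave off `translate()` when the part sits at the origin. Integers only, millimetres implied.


cube([3029, 82, 10]);
translate([0, 34, 10]) cube([3029, 14, 264]);
translate([0, 0, 274]) cube([3029, 82, 10]);


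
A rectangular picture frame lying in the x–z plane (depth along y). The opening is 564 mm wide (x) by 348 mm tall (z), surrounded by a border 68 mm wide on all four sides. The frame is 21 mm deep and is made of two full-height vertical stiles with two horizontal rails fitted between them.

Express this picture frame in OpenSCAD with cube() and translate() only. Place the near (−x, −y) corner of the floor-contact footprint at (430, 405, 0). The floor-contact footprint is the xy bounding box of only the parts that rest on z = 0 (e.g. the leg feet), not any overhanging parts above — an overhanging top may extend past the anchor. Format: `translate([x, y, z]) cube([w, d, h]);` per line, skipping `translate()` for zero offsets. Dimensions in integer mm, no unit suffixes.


translate([430, 405, 0]) cube([68, 21, 484]);
translate([1062, 405, 0]) cube([68, 21, 484]);
translate([498, 405, 0]) cube([564, 21, 68]);
translate([498, 405, 416]) cube([564, 21, 68]);


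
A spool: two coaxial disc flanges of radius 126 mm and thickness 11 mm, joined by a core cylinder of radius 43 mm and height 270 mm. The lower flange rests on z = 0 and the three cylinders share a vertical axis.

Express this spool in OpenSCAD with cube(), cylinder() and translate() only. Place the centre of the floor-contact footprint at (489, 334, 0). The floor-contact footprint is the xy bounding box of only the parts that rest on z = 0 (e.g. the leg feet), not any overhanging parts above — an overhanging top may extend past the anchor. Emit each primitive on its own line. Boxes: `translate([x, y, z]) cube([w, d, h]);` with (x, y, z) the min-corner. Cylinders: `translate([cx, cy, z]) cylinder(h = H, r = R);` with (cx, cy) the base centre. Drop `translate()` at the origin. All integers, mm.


translate([489, 334, 0]) cylinder(h = 11, r = 126);
translate([489, 334, 11]) cylinder(h = 270, r = 43);
translate([489, 334, 281]) cylinder(h = 11, r = 126);


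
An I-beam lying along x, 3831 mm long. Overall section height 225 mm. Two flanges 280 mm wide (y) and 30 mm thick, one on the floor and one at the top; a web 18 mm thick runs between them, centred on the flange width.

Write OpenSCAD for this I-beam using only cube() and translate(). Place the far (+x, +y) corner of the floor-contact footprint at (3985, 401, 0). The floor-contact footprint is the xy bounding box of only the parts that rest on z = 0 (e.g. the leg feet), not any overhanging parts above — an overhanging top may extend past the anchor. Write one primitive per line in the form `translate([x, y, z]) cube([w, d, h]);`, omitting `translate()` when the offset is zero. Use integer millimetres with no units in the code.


translate([154, 121, 0]) cube([3831, 280, 30]);
translate([154, 252, 30]) cube([3831, 18, 165]);
translate([154, 121, 195]) cube([3831, 280, 30]);


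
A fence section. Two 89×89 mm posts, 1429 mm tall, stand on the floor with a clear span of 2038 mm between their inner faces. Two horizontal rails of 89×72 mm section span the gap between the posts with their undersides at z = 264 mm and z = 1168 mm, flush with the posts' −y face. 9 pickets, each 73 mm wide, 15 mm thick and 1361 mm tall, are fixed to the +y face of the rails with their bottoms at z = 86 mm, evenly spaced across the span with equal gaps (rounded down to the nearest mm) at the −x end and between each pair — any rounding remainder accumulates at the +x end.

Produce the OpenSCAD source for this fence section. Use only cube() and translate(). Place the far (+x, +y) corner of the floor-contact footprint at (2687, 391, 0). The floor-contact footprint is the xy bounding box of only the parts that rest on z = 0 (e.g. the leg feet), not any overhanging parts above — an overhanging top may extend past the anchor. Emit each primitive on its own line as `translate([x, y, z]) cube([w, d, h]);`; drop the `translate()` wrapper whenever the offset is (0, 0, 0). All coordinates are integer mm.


translate([471, 302, 0]) cube([89, 89, 1429]);
translate([2598, 302, 0]) cube([89, 89, 1429]);
translate([560, 302, 264]) cube([2038, 89, 72]);
translate([560, 302, 1168]) cube([2038, 89, 72]);
translate([698, 391, 86]) cube([73, 15, 1361]);
translate([909, 391, 86]) cube([73, 15, 1361]);
translate([1120, 391, 86]) cube([73, 15, 1361]);
translate([1331, 391, 86]) cube([73, 15, 1361]);
translate([1542, 391, 86]) cube([73, 15, 1361]);
translate([1753, 391, 86]) cube([73, 15, 1361]);
translate([1964, 391, 86]) cube([73, 15, 1361]);
translate([2175, 391, 86]) cube([73, 15, 1361]);
translate([2386, 391, 86]) cube([73, 15, 1361]);


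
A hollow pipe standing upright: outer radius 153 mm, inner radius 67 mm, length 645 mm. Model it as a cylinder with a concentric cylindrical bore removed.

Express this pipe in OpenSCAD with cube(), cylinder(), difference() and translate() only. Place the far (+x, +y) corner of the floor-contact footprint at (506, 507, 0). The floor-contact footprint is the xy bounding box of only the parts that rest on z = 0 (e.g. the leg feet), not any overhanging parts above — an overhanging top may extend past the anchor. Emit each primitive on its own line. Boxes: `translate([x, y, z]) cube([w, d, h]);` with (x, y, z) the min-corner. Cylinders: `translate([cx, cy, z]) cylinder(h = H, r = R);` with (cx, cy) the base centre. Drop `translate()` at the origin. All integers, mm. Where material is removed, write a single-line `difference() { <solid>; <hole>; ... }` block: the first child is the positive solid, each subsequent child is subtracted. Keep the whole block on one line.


difference() { translate([353, 354, 0]) cylinder(h = 645, r = 153); translate([353, 354, 0]) cylinder(h = 645, r = 67); }


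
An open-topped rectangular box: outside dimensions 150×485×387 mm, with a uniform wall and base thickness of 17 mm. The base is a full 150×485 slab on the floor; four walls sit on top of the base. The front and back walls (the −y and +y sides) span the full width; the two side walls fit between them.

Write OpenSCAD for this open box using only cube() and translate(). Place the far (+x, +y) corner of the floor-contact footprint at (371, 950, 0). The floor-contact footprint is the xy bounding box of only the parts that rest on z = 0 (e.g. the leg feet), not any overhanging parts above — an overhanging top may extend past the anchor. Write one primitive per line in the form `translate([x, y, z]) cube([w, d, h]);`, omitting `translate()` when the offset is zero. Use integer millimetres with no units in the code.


translate([221, 465, 0]) cube([150, 485, 17]);
translate([221, 465, 17]) cube([150, 17, 370]);
translate([221, 933, 17]) cube([150, 17, 370]);
translate([221, 482, 17]) cube([17, 451, 370]);
translate([354, 482, 17]) cube([17, 451, 370]);


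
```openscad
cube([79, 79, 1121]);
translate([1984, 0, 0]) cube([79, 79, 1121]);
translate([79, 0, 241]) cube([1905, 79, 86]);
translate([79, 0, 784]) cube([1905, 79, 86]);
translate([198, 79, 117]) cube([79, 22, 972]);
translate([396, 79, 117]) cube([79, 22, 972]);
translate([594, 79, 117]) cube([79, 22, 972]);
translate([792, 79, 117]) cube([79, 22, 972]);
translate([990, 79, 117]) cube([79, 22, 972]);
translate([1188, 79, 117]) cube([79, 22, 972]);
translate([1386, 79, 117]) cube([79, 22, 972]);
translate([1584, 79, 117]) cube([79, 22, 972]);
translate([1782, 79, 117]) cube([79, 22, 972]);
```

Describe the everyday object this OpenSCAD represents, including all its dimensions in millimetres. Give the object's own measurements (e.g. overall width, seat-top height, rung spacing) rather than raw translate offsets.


A fence section. Two 79×79 mm posts, 1121 mm tall, stand on the floor with a clear span of 1905 mm between their inner faces. Two horizontal rails of 79×86 mm section span the gap between the posts with their undersides at z = 241 mm and z = 784 mm, flush with the posts' −y face. 9 pickets, each 79 mm wide, 22 mm thick and 972 mm tall, are fixed to the +y face of the rails with their bottoms at z = 117 mm, spaced across the span with a 119 mm gap after the −x post and between neighbouring pickets, with 123 mm left before the +x post.
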